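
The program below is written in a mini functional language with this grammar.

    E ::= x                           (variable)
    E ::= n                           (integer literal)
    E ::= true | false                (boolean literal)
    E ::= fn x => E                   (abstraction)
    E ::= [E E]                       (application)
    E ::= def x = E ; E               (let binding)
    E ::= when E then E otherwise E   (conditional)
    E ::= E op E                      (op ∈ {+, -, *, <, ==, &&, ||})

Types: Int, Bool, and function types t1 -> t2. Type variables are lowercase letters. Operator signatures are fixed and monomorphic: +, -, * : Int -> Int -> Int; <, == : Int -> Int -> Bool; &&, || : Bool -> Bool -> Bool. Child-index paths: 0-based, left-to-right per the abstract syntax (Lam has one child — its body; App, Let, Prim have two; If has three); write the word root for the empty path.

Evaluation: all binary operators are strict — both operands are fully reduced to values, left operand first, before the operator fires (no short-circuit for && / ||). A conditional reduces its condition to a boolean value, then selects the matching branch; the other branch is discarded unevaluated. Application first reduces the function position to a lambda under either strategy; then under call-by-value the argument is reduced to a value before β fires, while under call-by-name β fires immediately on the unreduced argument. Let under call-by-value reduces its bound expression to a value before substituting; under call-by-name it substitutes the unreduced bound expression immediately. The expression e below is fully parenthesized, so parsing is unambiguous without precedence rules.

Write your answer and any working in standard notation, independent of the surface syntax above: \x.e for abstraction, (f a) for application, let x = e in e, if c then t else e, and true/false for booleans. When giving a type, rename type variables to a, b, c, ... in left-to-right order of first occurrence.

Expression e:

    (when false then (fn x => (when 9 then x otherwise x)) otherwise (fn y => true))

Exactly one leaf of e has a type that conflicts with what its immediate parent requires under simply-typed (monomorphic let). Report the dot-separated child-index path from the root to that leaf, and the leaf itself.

Derivation:
  unify Bool ~ Bool
  unify Int ~ Bool
  FAIL: mismatch Int ~ Bool

Answer: 1.0.0 : 9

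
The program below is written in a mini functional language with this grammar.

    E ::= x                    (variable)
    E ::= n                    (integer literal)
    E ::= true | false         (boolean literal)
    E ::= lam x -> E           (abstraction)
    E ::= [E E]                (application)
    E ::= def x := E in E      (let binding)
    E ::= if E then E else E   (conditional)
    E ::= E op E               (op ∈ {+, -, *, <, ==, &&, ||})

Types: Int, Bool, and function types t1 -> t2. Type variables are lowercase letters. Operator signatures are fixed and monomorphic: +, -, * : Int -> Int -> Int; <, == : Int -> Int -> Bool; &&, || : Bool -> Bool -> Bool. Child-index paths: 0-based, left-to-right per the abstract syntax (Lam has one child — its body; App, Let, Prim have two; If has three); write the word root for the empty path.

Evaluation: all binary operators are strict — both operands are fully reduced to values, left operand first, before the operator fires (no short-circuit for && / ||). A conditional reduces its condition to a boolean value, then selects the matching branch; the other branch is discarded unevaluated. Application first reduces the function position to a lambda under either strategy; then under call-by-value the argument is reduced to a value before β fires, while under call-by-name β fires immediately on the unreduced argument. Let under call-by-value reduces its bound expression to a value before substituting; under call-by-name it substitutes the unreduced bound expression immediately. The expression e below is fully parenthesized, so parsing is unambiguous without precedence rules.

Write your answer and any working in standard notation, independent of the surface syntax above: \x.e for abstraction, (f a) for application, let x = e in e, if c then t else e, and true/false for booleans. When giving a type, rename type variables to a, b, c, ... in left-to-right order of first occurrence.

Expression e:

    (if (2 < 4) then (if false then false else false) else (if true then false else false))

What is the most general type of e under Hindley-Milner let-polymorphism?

Answer: Bool

Derivation:
  unify Int ~ Int
  unify Int ~ Int
  unify Bool ~ Bool
  unify Bool ~ Bool
  unify Bool ~ Bool
  unify Bool ~ Bool
  unify Bool ~ Bool
  unify Bool ~ Bool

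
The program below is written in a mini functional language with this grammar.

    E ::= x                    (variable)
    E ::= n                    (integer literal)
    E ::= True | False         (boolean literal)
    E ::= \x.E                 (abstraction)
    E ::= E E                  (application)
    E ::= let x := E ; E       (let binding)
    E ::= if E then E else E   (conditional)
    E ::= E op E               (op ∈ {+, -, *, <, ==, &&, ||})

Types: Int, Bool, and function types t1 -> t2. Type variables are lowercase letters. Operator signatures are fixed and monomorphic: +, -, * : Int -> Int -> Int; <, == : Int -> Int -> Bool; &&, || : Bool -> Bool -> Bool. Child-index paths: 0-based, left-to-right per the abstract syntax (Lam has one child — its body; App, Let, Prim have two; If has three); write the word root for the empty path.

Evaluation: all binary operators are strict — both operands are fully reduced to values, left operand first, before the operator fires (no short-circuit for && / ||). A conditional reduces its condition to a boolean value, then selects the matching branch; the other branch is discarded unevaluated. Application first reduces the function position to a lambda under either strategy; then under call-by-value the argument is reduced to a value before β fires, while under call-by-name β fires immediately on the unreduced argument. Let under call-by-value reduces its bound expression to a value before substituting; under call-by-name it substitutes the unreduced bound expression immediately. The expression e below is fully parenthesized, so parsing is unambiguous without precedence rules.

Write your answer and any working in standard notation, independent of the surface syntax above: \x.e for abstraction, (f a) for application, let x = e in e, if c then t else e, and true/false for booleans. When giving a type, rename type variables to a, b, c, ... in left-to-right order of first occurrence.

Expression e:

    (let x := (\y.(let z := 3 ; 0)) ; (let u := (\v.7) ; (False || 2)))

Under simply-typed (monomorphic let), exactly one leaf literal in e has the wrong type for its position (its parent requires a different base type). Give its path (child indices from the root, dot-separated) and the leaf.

Answer: 1.1.1 : 2

Derivation:
let z : Int
\y._ : a -> Int
let x : a -> Int
\v._ : b -> Int
let u : b -> Int
  unify Bool ~ Bool
  unify Int ~ Bool
  FAIL: mismatch Int ~ Bool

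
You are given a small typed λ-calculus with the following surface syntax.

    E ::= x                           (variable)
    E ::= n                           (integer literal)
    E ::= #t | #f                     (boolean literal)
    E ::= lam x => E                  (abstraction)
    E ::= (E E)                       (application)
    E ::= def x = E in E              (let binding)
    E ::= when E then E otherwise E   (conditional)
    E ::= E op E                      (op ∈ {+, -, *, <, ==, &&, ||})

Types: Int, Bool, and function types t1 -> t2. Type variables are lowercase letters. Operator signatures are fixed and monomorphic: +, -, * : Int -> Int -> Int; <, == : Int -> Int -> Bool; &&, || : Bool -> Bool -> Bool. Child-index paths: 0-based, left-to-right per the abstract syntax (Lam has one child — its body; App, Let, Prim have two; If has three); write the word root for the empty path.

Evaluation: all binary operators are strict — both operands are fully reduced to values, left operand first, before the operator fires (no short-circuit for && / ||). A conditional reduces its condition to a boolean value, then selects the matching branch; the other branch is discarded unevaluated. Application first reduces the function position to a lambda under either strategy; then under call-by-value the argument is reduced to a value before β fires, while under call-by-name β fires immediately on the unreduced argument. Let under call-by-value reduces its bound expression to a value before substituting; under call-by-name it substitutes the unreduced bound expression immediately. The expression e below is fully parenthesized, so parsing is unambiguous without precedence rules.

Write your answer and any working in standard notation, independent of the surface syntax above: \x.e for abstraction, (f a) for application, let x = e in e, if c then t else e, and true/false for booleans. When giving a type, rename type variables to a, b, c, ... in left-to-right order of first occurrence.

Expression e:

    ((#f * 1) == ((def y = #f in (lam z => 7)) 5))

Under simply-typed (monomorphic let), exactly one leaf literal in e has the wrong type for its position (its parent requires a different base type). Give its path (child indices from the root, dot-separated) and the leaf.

Answer: 0.0 : false

Working:
  unify Bool ~ Int
  FAIL: mismatch Bool ~ Int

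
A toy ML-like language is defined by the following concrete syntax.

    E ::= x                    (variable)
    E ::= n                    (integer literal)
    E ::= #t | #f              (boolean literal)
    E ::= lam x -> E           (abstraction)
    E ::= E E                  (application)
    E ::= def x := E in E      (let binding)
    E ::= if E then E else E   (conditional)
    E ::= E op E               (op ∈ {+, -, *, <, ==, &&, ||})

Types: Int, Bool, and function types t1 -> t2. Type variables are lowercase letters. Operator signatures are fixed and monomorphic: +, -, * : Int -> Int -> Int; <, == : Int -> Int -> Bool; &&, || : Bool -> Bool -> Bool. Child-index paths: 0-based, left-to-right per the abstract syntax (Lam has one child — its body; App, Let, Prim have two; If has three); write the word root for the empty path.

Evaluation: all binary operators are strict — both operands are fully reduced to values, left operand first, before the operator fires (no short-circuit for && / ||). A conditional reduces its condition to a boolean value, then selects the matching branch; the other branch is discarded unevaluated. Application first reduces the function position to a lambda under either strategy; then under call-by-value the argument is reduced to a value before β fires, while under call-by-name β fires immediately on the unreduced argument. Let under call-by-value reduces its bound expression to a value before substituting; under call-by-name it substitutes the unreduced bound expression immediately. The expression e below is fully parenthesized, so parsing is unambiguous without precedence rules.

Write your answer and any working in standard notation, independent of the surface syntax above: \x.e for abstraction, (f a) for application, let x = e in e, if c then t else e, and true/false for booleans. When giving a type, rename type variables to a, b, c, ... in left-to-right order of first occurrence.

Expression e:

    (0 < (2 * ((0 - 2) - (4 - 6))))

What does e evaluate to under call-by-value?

Answer: false

Trace:
step 0: (0 < (2 * ((0 - 2) - (4 - 6))))
step 1: [delta@1.1.0] (0 < (2 * (-2 - (4 - 6))))
step 2: [delta@1.1.1] (0 < (2 * (-2 - -2)))
step 3: [delta@1.1] (0 < (2 * 0))
step 4: [delta@1] (0 < 0)
step 5: [delta@root] false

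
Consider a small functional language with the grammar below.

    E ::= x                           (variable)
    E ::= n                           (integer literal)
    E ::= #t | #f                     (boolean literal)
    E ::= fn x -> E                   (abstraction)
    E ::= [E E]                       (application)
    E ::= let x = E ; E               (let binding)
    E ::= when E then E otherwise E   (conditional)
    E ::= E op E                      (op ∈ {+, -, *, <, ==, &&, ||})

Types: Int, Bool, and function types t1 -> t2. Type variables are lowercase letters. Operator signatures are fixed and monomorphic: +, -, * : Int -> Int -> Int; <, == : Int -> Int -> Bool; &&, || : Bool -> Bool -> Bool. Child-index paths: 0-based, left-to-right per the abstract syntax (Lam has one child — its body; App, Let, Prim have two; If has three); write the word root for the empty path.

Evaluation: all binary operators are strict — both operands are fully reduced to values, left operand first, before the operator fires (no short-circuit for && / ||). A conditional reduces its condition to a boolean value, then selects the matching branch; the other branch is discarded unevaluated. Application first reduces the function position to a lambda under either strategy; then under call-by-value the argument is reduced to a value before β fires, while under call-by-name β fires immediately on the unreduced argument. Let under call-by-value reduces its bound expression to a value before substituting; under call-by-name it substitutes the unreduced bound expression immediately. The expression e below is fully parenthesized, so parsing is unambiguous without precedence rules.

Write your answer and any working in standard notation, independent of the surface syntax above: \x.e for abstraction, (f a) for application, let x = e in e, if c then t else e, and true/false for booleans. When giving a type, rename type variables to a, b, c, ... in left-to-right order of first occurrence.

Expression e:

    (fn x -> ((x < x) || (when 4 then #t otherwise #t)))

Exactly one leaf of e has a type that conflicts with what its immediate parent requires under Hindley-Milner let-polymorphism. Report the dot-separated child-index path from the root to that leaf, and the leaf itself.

Answer: 0.1.0 : 4

Working:
x : a
  unify a ~ Int
x : Int
  unify Int ~ Int
  unify Bool ~ Bool
  unify Int ~ Bool
  FAIL: mismatch Int ~ Bool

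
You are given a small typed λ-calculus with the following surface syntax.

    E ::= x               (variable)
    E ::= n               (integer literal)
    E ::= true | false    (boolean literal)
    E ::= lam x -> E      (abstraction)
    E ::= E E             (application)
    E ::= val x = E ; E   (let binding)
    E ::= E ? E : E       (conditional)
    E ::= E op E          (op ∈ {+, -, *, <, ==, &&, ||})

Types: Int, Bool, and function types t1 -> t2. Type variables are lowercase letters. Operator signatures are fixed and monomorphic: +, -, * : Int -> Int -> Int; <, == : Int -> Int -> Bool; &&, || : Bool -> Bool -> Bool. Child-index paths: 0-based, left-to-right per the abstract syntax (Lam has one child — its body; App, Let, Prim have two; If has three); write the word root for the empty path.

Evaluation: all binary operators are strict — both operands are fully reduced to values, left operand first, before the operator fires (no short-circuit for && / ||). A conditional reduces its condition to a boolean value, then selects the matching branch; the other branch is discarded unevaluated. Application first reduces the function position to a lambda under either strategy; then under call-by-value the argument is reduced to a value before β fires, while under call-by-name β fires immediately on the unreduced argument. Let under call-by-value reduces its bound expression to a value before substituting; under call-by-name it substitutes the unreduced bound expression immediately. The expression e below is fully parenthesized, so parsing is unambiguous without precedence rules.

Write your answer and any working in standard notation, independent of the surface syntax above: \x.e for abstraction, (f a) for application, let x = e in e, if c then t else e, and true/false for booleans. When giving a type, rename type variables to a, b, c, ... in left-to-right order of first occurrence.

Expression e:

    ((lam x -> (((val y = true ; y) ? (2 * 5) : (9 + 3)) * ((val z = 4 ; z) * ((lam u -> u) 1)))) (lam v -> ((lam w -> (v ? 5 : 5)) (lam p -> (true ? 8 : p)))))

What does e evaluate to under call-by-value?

Answer: 40

Trace:
step 0: ((\x.((if (let y = true in y) then (2 * 5) else (9 + 3)) * ((let z = 4 in z) * ((\u.u) 1)))) (\v.((\w.(if v then 5 else 5)) (\p.(if true then 8 else p)))))
step 1: [beta@root] ((if (let y = true in y) then (2 * 5) else (9 + 3)) * ((let z = 4 in z) * ((\u.u) 1)))
step 2: [let@0.0] ((if true then (2 * 5) else (9 + 3)) * ((let z = 4 in z) * ((\u.u) 1)))
step 3: [if@0] ((2 * 5) * ((let z = 4 in z) * ((\u.u) 1)))
step 4: [delta@0] (10 * ((let z = 4 in z) * ((\u.u) 1)))
step 5: [let@1.0] (10 * (4 * ((\u.u) 1)))
step 6: [beta@1.1] (10 * (4 * 1))
step 7: [delta@1] (10 * 4)
step 8: [delta@root] 40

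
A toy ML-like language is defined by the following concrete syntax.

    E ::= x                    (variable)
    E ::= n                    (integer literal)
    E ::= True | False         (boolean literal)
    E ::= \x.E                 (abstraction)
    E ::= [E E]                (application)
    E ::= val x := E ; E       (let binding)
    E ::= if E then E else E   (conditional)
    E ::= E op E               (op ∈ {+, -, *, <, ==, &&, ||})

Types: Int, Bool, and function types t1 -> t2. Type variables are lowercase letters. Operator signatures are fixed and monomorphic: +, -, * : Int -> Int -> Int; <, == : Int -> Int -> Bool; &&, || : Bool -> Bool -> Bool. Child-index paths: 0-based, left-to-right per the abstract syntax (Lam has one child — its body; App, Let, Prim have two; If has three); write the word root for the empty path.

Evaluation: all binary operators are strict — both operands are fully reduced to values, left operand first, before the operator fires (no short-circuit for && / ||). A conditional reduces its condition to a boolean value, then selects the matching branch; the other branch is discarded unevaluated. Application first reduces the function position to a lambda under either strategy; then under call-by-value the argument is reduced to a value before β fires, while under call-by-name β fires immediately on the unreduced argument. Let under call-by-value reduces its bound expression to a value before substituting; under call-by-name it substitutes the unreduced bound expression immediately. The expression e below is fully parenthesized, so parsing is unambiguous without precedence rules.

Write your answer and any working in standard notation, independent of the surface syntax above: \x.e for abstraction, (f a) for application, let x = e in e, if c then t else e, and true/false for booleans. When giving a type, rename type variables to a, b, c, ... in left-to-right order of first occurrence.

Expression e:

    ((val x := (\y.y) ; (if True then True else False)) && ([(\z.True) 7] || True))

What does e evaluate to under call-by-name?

Answer: true

Trace:
step 0: ((let x = (\y.y) in (if true then true else false)) && (((\z.true) 7) || true))
step 1: [let@0] ((if true then true else false) && (((\z.true) 7) || true))
step 2: [if@0] (true && (((\z.true) 7) || true))
step 3: [beta@1.0] (true && (true || true))
step 4: [delta@1] (true && true)
step 5: [delta@root] true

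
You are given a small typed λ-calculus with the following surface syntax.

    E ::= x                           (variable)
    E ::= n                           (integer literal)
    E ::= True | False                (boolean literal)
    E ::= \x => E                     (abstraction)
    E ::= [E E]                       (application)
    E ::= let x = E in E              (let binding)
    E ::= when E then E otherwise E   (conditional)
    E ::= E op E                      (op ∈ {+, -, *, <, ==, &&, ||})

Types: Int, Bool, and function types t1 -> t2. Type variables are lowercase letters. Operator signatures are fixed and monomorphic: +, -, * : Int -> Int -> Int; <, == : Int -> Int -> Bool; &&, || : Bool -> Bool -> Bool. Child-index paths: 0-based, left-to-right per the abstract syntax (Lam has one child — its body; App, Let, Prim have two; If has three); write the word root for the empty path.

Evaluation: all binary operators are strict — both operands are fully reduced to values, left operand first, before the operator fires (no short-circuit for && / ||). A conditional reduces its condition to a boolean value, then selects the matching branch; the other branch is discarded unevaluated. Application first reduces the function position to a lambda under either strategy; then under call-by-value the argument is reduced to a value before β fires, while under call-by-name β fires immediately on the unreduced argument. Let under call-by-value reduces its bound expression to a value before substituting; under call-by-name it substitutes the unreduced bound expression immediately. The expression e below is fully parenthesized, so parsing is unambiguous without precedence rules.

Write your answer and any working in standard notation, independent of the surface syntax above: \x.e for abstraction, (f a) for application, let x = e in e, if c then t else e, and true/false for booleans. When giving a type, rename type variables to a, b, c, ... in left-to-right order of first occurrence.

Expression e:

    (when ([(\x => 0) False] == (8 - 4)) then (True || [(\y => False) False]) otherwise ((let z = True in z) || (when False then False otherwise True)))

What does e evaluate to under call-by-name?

Answer: true

Trace:
step 0: (if (((\x.0) false) == (8 - 4)) then (true || ((\y.false) false)) else ((let z = true in z) || (if false then false else true)))
step 1: [beta@0.0] (if (0 == (8 - 4)) then (true || ((\y.false) false)) else ((let z = true in z) || (if false then false else true)))
step 2: [delta@0.1] (if (0 == 4) then (true || ((\y.false) false)) else ((let z = true in z) || (if false then false else true)))
step 3: [delta@0] (if false then (true || ((\y.false) false)) else ((let z = true in z) || (if false then false else true)))
step 4: [if@root] ((let z = true in z) || (if false then false else true))
step 5: [let@0] (true || (if false then false else true))
step 6: [if@1] (true || true)
step 7: [delta@root] true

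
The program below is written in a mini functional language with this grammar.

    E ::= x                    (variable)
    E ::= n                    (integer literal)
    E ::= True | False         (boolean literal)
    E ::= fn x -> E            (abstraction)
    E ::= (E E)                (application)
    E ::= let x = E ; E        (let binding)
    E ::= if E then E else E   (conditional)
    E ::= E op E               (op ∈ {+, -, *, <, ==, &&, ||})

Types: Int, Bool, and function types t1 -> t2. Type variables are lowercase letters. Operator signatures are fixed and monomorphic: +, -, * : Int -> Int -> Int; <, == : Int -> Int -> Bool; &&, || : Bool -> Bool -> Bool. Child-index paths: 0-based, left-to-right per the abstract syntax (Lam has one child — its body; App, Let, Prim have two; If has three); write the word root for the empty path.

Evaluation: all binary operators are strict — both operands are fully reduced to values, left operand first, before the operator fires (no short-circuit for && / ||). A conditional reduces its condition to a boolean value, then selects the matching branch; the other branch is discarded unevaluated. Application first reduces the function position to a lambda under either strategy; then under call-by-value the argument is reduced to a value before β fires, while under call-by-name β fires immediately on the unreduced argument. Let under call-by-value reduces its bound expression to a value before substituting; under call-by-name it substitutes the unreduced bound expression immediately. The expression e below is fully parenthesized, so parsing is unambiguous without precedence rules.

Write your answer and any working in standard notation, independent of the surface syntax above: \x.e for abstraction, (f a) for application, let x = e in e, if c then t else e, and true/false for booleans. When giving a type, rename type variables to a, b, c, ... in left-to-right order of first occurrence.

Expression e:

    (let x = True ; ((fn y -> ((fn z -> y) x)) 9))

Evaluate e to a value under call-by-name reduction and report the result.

Answer: 9

Derivation:
step 0: (let x = true in ((\y.((\z.y) x)) 9))
step 1: [let@root] ((\y.((\z.y) true)) 9)
step 2: [beta@root] ((\z.9) true)
step 3: [beta@root] 9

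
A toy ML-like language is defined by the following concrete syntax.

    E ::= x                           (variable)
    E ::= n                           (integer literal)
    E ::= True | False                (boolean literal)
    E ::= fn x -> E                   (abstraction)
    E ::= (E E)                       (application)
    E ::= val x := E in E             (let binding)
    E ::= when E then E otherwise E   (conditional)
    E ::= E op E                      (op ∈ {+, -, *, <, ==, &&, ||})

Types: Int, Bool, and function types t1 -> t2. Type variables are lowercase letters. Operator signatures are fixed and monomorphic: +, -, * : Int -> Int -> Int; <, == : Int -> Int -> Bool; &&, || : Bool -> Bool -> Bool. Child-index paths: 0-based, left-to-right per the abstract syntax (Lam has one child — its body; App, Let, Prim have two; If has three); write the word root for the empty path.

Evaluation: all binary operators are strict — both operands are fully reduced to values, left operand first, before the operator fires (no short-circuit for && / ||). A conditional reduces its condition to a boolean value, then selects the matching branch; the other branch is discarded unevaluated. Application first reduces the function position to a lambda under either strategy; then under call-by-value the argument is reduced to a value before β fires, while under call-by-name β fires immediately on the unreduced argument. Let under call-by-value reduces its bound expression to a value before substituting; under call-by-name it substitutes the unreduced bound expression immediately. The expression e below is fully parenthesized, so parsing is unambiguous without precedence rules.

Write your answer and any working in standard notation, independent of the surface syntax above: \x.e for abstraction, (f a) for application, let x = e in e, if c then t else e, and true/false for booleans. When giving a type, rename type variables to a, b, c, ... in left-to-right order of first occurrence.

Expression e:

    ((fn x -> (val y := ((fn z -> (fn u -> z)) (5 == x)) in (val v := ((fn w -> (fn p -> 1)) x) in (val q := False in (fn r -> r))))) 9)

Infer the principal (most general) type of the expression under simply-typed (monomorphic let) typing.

Trace:
z : b
\u._ : c -> b
\z._ : b -> c -> b
  unify Int ~ Int
x : a
  unify a ~ Int
  unify b -> c -> b ~ Bool -> d
  unify b ~ Bool
  unify c -> Bool ~ d
_ _ : c -> Bool
let y : c -> Bool
\p._ : f -> Int
\w._ : e -> f -> Int
x : Int
  unify e -> f -> Int ~ Int -> g
  unify e ~ Int
  unify f -> Int ~ g
_ _ : f -> Int
let v : f -> Int
let q : Bool
r : h
\r._ : h -> h
\x._ : Int -> h -> h
  unify Int -> h -> h ~ Int -> i
  unify Int ~ Int
  unify h -> h ~ i
_ _ : h -> h

Answer: a -> a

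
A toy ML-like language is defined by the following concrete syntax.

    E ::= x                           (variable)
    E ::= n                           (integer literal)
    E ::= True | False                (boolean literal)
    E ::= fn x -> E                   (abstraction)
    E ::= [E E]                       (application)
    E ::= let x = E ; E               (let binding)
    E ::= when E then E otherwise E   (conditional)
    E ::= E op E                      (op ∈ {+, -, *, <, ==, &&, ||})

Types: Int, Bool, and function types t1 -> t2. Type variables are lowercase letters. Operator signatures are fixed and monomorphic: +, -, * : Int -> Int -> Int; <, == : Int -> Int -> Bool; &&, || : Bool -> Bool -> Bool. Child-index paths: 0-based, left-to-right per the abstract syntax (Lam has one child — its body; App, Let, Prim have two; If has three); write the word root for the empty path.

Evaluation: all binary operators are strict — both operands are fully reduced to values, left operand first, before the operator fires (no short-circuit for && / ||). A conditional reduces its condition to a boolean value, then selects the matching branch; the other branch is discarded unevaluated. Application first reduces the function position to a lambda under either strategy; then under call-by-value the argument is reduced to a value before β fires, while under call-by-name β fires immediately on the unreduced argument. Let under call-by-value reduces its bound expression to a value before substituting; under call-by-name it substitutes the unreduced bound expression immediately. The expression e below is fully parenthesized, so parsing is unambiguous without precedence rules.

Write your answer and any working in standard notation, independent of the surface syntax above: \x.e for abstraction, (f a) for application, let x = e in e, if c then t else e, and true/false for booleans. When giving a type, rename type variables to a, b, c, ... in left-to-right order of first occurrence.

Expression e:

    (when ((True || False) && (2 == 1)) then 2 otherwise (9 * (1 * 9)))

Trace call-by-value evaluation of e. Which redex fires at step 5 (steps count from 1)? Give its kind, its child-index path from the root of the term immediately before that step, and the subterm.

Answer: delta at 1 : (1 * 9)

Working:
step 0: (if ((true || false) && (2 == 1)) then 2 else (9 * (1 * 9)))
step 1: [delta@0.0] (if (true && (2 == 1)) then 2 else (9 * (1 * 9)))
step 2: [delta@0.1] (if (true && false) then 2 else (9 * (1 * 9)))
step 3: [delta@0] (if false then 2 else (9 * (1 * 9)))
step 4: [if@root] (9 * (1 * 9))
step 5: [delta@1] (9 * 9)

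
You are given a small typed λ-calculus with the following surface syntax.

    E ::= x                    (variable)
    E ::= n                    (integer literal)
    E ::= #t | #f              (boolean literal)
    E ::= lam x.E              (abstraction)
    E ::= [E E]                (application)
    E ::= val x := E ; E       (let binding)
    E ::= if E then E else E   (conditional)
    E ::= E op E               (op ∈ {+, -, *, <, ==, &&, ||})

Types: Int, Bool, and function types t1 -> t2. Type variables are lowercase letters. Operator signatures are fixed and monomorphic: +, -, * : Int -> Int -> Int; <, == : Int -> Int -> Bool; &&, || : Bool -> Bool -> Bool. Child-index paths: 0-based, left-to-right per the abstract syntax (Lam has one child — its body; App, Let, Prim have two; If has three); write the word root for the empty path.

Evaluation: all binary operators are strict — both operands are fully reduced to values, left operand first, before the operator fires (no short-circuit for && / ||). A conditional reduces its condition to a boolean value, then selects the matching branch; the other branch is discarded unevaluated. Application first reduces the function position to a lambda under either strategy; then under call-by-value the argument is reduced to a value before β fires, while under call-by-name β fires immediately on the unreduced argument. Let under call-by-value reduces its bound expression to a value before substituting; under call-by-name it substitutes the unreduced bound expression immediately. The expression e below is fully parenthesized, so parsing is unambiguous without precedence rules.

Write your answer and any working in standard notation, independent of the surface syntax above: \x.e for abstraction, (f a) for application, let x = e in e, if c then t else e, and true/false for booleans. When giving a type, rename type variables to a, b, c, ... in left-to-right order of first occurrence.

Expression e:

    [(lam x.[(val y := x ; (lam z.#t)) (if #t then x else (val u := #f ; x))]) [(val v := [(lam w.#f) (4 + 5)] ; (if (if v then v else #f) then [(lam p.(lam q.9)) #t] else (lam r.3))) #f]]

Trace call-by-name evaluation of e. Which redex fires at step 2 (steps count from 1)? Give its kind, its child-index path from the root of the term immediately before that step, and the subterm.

Derivation:
step 0: ((\x.((let y = x in (\z.true)) (if true then x else (let u = false in x)))) ((let v = ((\w.false) (4 + 5)) in (if (if v then v else false) then ((\p.(\q.9)) true) else (\r.3))) false))
step 1: [beta@root] ((let y = ((let v = ((\w.false) (4 + 5)) in (if (if v then v else false) then ((\p.(\q.9)) true) else (\r.3))) false) in (\z.true)) (if true then ((let v = ((\w.false) (4 + 5)) in (if (if v then v else false) then ((\p.(\q.9)) true) else (\r.3))) false) else (let u = false in ((let v = ((\w.false) (4 + 5)) in (if (if v then v else false) then ((\p.(\q.9)) true) else (\r.3))) false))))
step 2: [let@0] ((\z.true) (if true then ((let v = ((\w.false) (4 + 5)) in (if (if v then v else false) then ((\p.(\q.9)) true) else (\r.3))) false) else (let u = false in ((let v = ((\w.false) (4 + 5)) in (if (if v then v else false) then ((\p.(\q.9)) true) else (\r.3))) false))))

Answer: let at 0 : (let y = ((let v = ((\w.false) (4 + 5)) in (if (if v then v else false) then ((\p.(\q.9)) true) else (\r.3))) false) in (\z.true))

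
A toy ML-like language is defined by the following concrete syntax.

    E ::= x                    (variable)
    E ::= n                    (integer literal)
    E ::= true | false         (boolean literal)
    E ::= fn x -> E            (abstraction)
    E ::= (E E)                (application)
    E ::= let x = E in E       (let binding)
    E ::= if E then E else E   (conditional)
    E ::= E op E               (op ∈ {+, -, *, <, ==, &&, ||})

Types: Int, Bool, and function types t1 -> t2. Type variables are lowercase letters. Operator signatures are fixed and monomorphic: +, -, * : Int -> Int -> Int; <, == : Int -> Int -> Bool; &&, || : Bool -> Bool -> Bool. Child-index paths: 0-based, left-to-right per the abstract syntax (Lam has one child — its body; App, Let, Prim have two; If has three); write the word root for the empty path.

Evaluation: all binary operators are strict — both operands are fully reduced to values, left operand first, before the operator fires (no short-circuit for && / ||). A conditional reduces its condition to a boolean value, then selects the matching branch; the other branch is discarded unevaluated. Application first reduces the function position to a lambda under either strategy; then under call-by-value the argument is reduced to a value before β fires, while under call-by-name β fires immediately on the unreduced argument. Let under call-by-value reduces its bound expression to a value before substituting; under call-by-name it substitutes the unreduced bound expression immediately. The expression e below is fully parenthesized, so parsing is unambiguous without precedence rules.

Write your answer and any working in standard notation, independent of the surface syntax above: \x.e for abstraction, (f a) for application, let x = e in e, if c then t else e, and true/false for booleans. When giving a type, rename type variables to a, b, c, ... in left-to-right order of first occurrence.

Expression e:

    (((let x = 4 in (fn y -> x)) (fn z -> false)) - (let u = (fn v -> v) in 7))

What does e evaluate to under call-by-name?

Working:
step 0: (((let x = 4 in (\y.x)) (\z.false)) - (let u = (\v.v) in 7))
step 1: [let@0.0] (((\y.4) (\z.false)) - (let u = (\v.v) in 7))
step 2: [beta@0] (4 - (let u = (\v.v) in 7))
step 3: [let@1] (4 - 7)
step 4: [delta@root] -3

Answer: -3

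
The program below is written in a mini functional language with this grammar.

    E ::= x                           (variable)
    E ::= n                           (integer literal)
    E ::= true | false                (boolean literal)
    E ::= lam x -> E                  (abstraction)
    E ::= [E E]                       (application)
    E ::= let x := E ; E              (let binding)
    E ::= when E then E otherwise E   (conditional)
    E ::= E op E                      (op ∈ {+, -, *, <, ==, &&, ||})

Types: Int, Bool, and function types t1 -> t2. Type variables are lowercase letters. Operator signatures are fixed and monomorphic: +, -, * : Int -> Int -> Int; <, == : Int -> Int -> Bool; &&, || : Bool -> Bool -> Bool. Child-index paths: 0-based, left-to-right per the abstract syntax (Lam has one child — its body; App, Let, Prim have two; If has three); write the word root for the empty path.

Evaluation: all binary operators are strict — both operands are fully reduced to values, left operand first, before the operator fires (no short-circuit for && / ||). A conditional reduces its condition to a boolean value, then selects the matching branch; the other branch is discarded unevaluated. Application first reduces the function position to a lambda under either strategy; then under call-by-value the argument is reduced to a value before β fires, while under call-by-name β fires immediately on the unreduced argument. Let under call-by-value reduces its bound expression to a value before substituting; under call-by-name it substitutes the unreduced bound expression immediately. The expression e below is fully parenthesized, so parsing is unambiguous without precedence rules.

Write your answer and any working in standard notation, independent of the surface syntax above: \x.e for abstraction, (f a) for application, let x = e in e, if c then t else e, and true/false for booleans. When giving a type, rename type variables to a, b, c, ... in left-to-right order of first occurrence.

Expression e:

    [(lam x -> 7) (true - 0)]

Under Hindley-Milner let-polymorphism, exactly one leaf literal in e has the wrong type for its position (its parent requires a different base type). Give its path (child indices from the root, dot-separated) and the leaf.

Trace:
\x._ : a -> Int
  unify Bool ~ Int
  FAIL: mismatch Bool ~ Int

Answer: 1.0 : true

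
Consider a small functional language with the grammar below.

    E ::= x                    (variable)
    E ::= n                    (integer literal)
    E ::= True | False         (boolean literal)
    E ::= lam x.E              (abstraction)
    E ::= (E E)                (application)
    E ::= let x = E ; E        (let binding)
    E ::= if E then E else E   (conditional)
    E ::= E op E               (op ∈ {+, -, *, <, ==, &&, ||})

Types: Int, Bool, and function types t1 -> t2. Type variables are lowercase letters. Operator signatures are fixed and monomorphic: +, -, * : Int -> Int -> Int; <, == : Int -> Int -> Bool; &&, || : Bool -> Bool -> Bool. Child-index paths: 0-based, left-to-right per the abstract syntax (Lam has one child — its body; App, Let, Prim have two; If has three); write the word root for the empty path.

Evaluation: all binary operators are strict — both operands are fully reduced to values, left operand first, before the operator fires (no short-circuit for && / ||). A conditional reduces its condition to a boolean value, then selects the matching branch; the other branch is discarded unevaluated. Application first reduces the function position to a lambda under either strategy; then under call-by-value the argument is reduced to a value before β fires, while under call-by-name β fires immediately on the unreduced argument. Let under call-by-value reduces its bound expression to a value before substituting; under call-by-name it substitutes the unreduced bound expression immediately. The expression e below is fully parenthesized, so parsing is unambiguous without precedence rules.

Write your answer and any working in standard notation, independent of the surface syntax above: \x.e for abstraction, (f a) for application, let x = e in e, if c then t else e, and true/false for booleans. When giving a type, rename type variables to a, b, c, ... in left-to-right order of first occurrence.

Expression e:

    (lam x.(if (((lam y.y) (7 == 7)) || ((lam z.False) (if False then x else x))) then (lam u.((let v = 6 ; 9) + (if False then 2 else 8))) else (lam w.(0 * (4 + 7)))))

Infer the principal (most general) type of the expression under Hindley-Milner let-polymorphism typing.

Trace:
y : b
\y._ : b -> b
  unify Int ~ Int
  unify Int ~ Int
  unify b -> b ~ Bool -> c
  unify b ~ Bool
  unify Bool ~ c
_ _ : Bool
  unify Bool ~ Bool
\z._ : d -> Bool
  unify Bool ~ Bool
x : a
x : a
  unify a ~ a
  unify d -> Bool ~ a -> e
  unify d ~ a
  unify Bool ~ e
_ _ : Bool
  unify Bool ~ Bool
  unify Bool ~ Bool
let v : Int
  unify Int ~ Int
  unify Bool ~ Bool
  unify Int ~ Int
  unify Int ~ Int
\u._ : f -> Int
  unify Int ~ Int
  unify Int ~ Int
  unify Int ~ Int
  unify Int ~ Int
\w._ : g -> Int
  unify f -> Int ~ g -> Int
  unify f ~ g
  unify Int ~ Int
\x._ : a -> g -> Int

Answer: a -> b -> Int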